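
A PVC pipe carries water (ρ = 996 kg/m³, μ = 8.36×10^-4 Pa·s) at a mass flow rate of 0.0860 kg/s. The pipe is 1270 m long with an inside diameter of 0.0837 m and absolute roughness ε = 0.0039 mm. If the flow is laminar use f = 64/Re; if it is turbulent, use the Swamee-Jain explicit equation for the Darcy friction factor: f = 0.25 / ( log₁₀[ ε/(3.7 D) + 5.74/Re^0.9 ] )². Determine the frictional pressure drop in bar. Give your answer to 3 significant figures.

ΔP ≈ 7.61×10^-4 bar

A = πD²/4 = π(0.0837)²/4 = 0.005502 m²; mean velocity V = ṁ/(ρA) = 0.086/(996 · 0.005502) = 0.01569 m/s.
Reynolds number Re = ρVD/μ = 996 · 0.01569 · 0.0837 / 0.000836 = 1565.
Re < 2300 → laminar flow, so f = 64/Re = 64/1565 = 0.0409 (the turbulent correlation is not needed).
Darcy-Weisbach: ΔP = f(L/D)(ρV²/2) = 0.0409·(1270/0.0837)·(996·0.01569²/2) = 0.0409·1.517e+04·0.1226 = 76.1 Pa.
ΔP = 76.1 Pa = 7.61×10^-4 bar.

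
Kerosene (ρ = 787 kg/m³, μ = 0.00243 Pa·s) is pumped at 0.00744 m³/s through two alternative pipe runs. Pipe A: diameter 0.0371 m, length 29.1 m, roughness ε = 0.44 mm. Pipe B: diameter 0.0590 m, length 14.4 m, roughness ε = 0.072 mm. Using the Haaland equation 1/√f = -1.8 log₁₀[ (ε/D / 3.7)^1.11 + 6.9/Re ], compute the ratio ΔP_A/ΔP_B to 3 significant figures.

ΔP_A/ΔP_B ≈ 34.7

Pipe A: V = Q/A = 0.00744/0.001081 = 6.882 m/s; Re = 8.269e+04; ε/D = 0.0119; Haaland → f = 0.04088; ΔP_A = f(L/D)(ρV²/2) = 5.976e+05 Pa.
Pipe B: V = Q/A = 0.00744/0.002734 = 2.721 m/s; Re = 5.2e+04; ε/D = 0.00122; Haaland → f = 0.02422; ΔP_B = f(L/D)(ρV²/2) = 1.723e+04 Pa.
ΔP_A/ΔP_B = 5.976e+05/1.723e+04 = 34.7.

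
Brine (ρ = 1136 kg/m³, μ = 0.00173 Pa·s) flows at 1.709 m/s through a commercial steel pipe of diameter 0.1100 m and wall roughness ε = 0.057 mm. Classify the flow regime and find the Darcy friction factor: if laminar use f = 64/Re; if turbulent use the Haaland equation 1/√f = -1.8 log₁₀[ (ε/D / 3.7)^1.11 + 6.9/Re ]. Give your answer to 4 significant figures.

f ≈ 0.01964

Re = ρVD/μ = 1136·1.709·0.11/0.00173 = 1.234e+05.
Re > 4000 → turbulent. ε/D = 5.7e-05/0.11 = 0.000518; Haaland: 1/√f = -1.8 log₁₀[5.28e-05 + 5.59e-05] = 7.135, so f = 0.01964.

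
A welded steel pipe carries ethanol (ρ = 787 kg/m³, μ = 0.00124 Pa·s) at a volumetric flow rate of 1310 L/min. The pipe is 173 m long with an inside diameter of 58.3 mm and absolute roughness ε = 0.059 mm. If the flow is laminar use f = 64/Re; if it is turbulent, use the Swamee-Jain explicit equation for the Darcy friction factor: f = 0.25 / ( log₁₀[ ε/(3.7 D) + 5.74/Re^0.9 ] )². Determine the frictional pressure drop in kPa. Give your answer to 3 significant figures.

ΔP ≈ 1620 kPa

Q = 1310 L/min = 1310/60000 = 0.02183 m³/s.
Cross-sectional area A = πD²/4 = π(0.0583)²/4 = 0.002669 m²; mean velocity V = Q/A = 0.02183/0.002669 = 8.179 m/s.
Reynolds number Re = ρVD/μ = 787 · 8.179 · 0.0583 / 0.00124 = 3.026e+05.
Re > 4000 → turbulent. Relative roughness ε/D = 5.9e-05/0.0583 = 0.00101. Swamee-Jain: f = 0.25/(log₁₀[0.00101/3.7 + 5.74/3.026e+05^0.9])² = 0.25/(log₁₀[0.000274 + 6.7e-05])² = 0.25/(-3.468)² = 0.02079.
Darcy-Weisbach: ΔP = f(L/D)(ρV²/2) = 0.02079·(173/0.0583)·(787·8.179²/2) = 0.02079·2967·2.632e+04 = 1.624e+06 Pa.
ΔP = 1.624e+06 Pa = 1620 kPa.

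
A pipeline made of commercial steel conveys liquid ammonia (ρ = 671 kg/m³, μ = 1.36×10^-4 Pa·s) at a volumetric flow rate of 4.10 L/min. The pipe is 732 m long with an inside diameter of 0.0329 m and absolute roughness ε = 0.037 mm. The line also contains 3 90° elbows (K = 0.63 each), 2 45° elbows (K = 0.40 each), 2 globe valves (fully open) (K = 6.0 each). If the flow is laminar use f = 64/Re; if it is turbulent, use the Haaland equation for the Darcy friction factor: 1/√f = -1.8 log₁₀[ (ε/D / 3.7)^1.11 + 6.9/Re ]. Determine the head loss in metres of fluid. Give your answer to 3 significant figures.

Q = 4.10 L/min = 4.10/60000 = 6.833e-05 m³/s.
Cross-sectional area A = πD²/4 = π(0.0329)²/4 = 0.0008501 m²; mean velocity V = Q/A = 6.833e-05/0.0008501 = 0.08038 m/s.
Reynolds number Re = ρVD/μ = 671 · 0.08038 · 0.0329 / 0.000136 = 1.305e+04.
Re > 4000 → turbulent. Relative roughness ε/D = 3.7e-05/0.0329 = 0.00112. Haaland: 1/√f = -1.8 log₁₀[(0.00112/3.7)^1.11 + 6.9/1.305e+04] = -1.8 log₁₀[0.000125 + 0.000529] = 5.733, so f = 0.03043.
Total minor-loss coefficient ΣK = 3·0.63 + 2·0.4 + 2·6 = 14.7.
ΔP = [f·L/D + ΣK]·(ρV²/2) = [0.03043·732/0.0329 + 14.7]·(671·0.08038²/2) = [677.1 + 14.7]·2.168 = 1499 Pa.
Head loss h_f = ΔP/(ρg) = 1499/(671·9.81) = 0.228 m.

h_f ≈ 0.228 m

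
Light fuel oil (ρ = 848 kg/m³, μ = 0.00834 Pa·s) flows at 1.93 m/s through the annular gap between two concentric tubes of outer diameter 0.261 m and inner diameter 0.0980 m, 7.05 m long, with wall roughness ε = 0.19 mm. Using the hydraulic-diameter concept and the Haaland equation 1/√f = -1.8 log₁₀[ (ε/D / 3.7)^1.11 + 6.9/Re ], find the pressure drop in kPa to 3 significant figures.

Hydraulic diameter D_h = 4A/P = D_o - D_i = 0.261 - 0.098 = 0.163 m.
Re = ρVD_h/μ = 848·1.93·0.163/0.00834 = 3.199e+04.
ε/D_h = 0.00019/0.163 = 0.00117; Haaland gives 1/√f = -1.8 log₁₀[0.00013+0.000216] = 6.231, so f = 0.02576.
ΔP = f(L/D_h)(ρV²/2) = 0.02576·7.05/0.163·1579 = 1760 Pa.
ΔP = 1.76 kPa.

ΔP ≈ 1.76 kPa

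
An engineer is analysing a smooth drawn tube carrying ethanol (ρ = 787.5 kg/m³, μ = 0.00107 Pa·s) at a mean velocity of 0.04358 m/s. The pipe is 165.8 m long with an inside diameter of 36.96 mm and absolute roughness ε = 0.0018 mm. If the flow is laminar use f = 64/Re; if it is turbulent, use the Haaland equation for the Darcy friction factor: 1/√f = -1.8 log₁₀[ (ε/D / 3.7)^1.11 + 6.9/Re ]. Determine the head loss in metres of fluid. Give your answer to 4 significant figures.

Reynolds number Re = ρVD/μ = 787.5 · 0.04358 · 0.03696 / 0.00107 = 1185.
Re < 2300 → laminar flow, so f = 64/Re = 64/1185 = 0.05399 (the turbulent correlation is not needed).
Darcy-Weisbach: ΔP = f(L/D)(ρV²/2) = 0.05399·(165.8/0.03696)·(787.5·0.04358²/2) = 0.05399·4486·0.7478 = 181.1 Pa.
Head loss h_f = ΔP/(ρg) = 181.1/(787.5·9.81) = 0.02344 m.

h_f ≈ 0.02344 m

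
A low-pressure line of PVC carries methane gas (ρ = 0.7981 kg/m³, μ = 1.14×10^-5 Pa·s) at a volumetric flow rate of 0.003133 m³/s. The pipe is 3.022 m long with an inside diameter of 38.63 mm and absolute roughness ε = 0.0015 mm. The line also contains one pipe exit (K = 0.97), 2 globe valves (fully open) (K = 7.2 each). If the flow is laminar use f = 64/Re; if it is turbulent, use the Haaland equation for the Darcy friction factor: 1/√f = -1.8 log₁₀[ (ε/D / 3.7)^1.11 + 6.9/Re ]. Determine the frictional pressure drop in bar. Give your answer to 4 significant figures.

ΔP ≈ 5.138×10^-4 bar

Cross-sectional area A = πD²/4 = π(0.03863)²/4 = 0.001172 m²; mean velocity V = Q/A = 0.003133/0.001172 = 2.673 m/s.
Reynolds number Re = ρVD/μ = 0.7981 · 2.673 · 0.03863 / 1.14e-05 = 7229.
Re > 4000 → turbulent. Relative roughness ε/D = 1.5e-06/0.03863 = 3.88e-05. Haaland: 1/√f = -1.8 log₁₀[(3.88e-05/3.7)^1.11 + 6.9/7229] = -1.8 log₁₀[2.97e-06 + 0.000954] = 5.434, so f = 0.03387.
Total minor-loss coefficient ΣK = 1·0.97 + 2·7.2 = 15.4.
ΔP = [f·L/D + ΣK]·(ρV²/2) = [0.03387·3.022/0.03863 + 15.4]·(0.7981·2.673²/2) = [2.649 + 15.4]·2.851 = 51.38 Pa.
ΔP = 51.38 Pa = 5.138×10^-4 bar.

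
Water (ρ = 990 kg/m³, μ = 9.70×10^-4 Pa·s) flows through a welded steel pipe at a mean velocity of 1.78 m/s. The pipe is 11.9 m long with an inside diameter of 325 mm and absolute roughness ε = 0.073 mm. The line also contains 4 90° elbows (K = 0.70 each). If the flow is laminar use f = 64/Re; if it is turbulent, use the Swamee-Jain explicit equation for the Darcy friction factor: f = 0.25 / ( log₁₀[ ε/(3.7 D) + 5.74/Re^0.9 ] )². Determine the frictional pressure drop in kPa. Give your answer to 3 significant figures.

ΔP ≈ 5.28 kPa

Reynolds number Re = ρVD/μ = 990 · 1.78 · 0.325 / 0.00097 = 5.904e+05.
Re > 4000 → turbulent. Relative roughness ε/D = 7.3e-05/0.325 = 0.000225. Swamee-Jain: f = 0.25/(log₁₀[0.000225/3.7 + 5.74/5.904e+05^0.9])² = 0.25/(log₁₀[6.07e-05 + 3.67e-05])² = 0.25/(-4.011)² = 0.01554.
Total minor-loss coefficient ΣK = 4·0.7 = 2.8.
ΔP = [f·L/D + ΣK]·(ρV²/2) = [0.01554·11.9/0.325 + 2.8]·(990·1.78²/2) = [0.5689 + 2.8]·1568 = 5284 Pa.
ΔP = 5284 Pa = 5.28 kPa.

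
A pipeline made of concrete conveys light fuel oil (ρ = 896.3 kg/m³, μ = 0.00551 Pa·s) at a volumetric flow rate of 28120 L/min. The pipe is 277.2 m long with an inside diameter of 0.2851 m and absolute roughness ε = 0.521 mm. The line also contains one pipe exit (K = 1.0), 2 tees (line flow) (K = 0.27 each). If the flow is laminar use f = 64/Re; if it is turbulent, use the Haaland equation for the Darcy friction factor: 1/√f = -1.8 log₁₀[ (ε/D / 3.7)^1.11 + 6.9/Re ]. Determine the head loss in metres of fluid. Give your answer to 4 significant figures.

Q = 28120 L/min = 28120/60000 = 0.4687 m³/s.
Cross-sectional area A = πD²/4 = π(0.2851)²/4 = 0.06384 m²; mean velocity V = Q/A = 0.4687/0.06384 = 7.341 m/s.
Reynolds number Re = ρVD/μ = 896.3 · 7.341 · 0.2851 / 0.00551 = 3.405e+05.
Re > 4000 → turbulent. Relative roughness ε/D = 0.000521/0.2851 = 0.00183. Haaland: 1/√f = -1.8 log₁₀[(0.00183/3.7)^1.11 + 6.9/3.405e+05] = -1.8 log₁₀[0.000214 + 2.03e-05] = 6.535, so f = 0.02341.
Total minor-loss coefficient ΣK = 1·1 + 2·0.27 = 1.54.
ΔP = [f·L/D + ΣK]·(ρV²/2) = [0.02341·277.2/0.2851 + 1.54]·(896.3·7.341²/2) = [22.76 + 1.54]·2.415e+04 = 5.871e+05 Pa.
Head loss h_f = ΔP/(ρg) = 5.871e+05/(896.3·9.81) = 66.77 m.

h_f ≈ 66.77 m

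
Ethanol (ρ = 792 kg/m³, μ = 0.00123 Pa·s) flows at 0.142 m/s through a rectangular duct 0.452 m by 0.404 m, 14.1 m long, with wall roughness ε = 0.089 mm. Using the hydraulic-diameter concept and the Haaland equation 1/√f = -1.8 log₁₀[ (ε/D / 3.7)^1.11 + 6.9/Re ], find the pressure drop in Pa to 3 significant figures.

ΔP ≈ 5.93 Pa

Hydraulic diameter D_h = 4A/P = 4·(0.452·0.404)/(2·(0.452+0.404)) = 0.7304/1.712 = 0.4267 m.
Re = ρVD_h/μ = 792·0.142·0.4267/0.00123 = 3.901e+04.
ε/D_h = 8.9e-05/0.4267 = 0.000209; Haaland gives 1/√f = -1.8 log₁₀[1.92e-05+0.000177] = 6.674, so f = 0.02245.
ΔP = f(L/D_h)(ρV²/2) = 0.02245·14.1/0.4267·7.985 = 5.925 Pa.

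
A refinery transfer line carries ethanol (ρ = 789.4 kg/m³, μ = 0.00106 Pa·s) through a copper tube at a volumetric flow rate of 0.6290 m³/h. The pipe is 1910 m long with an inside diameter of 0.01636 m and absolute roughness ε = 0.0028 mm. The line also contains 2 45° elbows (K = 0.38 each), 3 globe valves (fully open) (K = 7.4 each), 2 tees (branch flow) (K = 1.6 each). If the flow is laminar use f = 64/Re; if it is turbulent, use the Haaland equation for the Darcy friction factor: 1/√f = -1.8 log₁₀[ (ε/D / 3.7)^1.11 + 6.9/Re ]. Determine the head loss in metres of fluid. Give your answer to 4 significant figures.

h_f ≈ 128.2 m

Q = 0.6290 m³/h = 0.6290/3600 = 0.0001747 m³/s.
Cross-sectional area A = πD²/4 = π(0.01636)²/4 = 0.0002102 m²; mean velocity V = Q/A = 0.0001747/0.0002102 = 0.8312 m/s.
Reynolds number Re = ρVD/μ = 789.4 · 0.8312 · 0.01636 / 0.00106 = 1.013e+04.
Re > 4000 → turbulent. Relative roughness ε/D = 2.8e-06/0.01636 = 0.000171. Haaland: 1/√f = -1.8 log₁₀[(0.000171/3.7)^1.11 + 6.9/1.013e+04] = -1.8 log₁₀[1.54e-05 + 0.000681] = 5.682, so f = 0.03097.
Total minor-loss coefficient ΣK = 2·0.38 + 3·7.4 + 2·1.6 = 26.2.
ΔP = [f·L/D + ΣK]·(ρV²/2) = [0.03097·1910/0.01636 + 26.2]·(789.4·0.8312²/2) = [3616 + 26.2]·272.7 = 9.93e+05 Pa.
Head loss h_f = ΔP/(ρg) = 9.93e+05/(789.4·9.81) = 128.2 m.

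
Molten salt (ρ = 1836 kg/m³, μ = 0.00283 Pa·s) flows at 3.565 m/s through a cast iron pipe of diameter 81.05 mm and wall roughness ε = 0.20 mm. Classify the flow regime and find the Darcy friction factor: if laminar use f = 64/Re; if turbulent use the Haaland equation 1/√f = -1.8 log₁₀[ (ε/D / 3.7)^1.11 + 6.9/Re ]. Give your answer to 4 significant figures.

Re = ρVD/μ = 1836·3.565·0.08105/0.00283 = 1.875e+05.
Re > 4000 → turbulent. ε/D = 0.0002/0.08105 = 0.00247; Haaland: 1/√f = -1.8 log₁₀[0.000298 + 3.68e-05] = 6.255, so f = 0.02556.

f ≈ 0.02556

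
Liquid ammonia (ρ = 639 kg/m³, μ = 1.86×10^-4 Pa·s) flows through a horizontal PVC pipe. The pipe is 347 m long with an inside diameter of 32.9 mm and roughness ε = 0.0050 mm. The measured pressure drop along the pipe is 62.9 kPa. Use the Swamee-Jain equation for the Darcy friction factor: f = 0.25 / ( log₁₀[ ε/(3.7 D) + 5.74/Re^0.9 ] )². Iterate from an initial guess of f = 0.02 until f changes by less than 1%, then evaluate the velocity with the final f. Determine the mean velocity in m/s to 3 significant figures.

V ≈ 1.01 m/s

Rearranging Darcy-Weisbach: V = √(2·ΔP·D/(f·L·ρ)). With ε/D = 5e-06/0.0329 = 0.000152, iterate starting from f = 0.02:
  f = 0.02 → V = √(2·6.29e+04·0.0329/(0.02·347·639)) = 0.9661 m/s; Re = ρVD/μ = 1.092e+05; f → 0.01846
  f = 0.01846 → V = 1.006 m/s; Re = 1.137e+05; f → 0.01833
Converged (Δf/f < 1%). With the final f = 0.01833: V = √(2·6.29e+04·0.0329/(0.01833·347·639)) = 1.009 m/s.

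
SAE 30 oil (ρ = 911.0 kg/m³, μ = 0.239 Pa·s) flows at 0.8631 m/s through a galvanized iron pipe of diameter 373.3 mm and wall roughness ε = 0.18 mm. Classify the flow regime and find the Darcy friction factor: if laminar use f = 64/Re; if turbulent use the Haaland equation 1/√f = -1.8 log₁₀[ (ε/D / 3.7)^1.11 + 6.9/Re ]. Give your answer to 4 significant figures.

Re = ρVD/μ = 911·0.8631·0.3733/0.239 = 1228.
Re < 2300 → laminar, so f = 64/Re = 0.05211 (roughness is irrelevant in laminar flow).

f ≈ 0.05211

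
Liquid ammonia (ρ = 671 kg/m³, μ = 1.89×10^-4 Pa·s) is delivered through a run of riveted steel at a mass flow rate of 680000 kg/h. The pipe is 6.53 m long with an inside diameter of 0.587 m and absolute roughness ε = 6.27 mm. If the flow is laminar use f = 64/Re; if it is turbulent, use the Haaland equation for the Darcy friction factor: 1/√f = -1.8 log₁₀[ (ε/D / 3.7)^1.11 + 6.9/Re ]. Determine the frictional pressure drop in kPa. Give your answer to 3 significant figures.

ṁ = 680000 kg/h = 680000/3600 = 188.9 kg/s.
A = πD²/4 = π(0.587)²/4 = 0.2706 m²; mean velocity V = ṁ/(ρA) = 188.9/(671 · 0.2706) = 1.04 m/s.
Reynolds number Re = ρVD/μ = 671 · 1.04 · 0.587 / 0.000189 = 2.168e+06.
Re > 4000 → turbulent. Relative roughness ε/D = 0.00627/0.587 = 0.0107. Haaland: 1/√f = -1.8 log₁₀[(0.0107/3.7)^1.11 + 6.9/2.168e+06] = -1.8 log₁₀[0.00152 + 3.18e-06] = 5.072, so f = 0.03887.
Darcy-Weisbach: ΔP = f(L/D)(ρV²/2) = 0.03887·(6.53/0.587)·(671·1.04²/2) = 0.03887·11.12·363 = 157 Pa.
ΔP = 157 Pa = 0.157 kPa.

ΔP ≈ 0.157 kPa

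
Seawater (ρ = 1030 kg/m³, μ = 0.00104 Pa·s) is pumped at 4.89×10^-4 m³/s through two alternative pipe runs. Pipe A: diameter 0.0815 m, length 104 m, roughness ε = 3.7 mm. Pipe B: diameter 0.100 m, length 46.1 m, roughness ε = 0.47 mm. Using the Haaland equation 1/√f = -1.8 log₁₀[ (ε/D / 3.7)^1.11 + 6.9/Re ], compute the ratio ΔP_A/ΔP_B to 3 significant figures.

ΔP_A/ΔP_B ≈ 11.2

Pipe A: V = Q/A = 0.000489/0.005217 = 0.09374 m/s; Re = 7566; ε/D = 0.0454; Haaland → f = 0.0719; ΔP_A = f(L/D)(ρV²/2) = 415.1 Pa.
Pipe B: V = Q/A = 0.000489/0.007854 = 0.06226 m/s; Re = 6166; ε/D = 0.0047; Haaland → f = 0.04045; ΔP_B = f(L/D)(ρV²/2) = 37.23 Pa.
ΔP_A/ΔP_B = 415.1/37.23 = 11.2.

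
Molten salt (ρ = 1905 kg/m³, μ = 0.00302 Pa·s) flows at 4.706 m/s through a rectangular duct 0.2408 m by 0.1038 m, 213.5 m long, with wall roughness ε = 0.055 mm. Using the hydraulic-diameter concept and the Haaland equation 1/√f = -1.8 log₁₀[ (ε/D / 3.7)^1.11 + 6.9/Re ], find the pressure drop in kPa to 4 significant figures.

Hydraulic diameter D_h = 4A/P = 4·(0.2408·0.1038)/(2·(0.2408+0.1038)) = 0.09998/0.6892 = 0.1451 m.
Re = ρVD_h/μ = 1905·4.706·0.1451/0.00302 = 4.306e+05.
ε/D_h = 5.5e-05/0.1451 = 0.000379; Haaland gives 1/√f = -1.8 log₁₀[3.73e-05+1.6e-05] = 7.691, so f = 0.0169.
ΔP = f(L/D_h)(ρV²/2) = 0.0169·213.5/0.1451·2.109e+04 = 5.248e+05 Pa.
ΔP = 524.8 kPa.

ΔP ≈ 524.8 kPa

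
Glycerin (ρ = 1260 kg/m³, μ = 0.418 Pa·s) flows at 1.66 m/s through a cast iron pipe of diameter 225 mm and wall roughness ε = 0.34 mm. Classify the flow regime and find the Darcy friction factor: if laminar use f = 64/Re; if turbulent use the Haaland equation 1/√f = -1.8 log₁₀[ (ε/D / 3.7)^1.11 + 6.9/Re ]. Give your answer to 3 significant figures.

f ≈ 0.0568

Re = ρVD/μ = 1260·1.66·0.225/0.418 = 1126.
Re < 2300 → laminar, so f = 64/Re = 0.05685 (roughness is irrelevant in laminar flow).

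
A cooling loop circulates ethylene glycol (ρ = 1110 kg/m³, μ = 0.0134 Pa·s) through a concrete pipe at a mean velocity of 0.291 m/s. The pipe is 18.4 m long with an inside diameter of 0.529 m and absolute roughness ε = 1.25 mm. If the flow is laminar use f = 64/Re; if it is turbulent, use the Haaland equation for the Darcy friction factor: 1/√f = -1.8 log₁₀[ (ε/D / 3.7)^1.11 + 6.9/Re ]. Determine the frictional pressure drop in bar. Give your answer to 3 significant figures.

Reynolds number Re = ρVD/μ = 1110 · 0.291 · 0.529 / 0.0134 = 1.275e+04.
Re > 4000 → turbulent. Relative roughness ε/D = 0.00125/0.529 = 0.00236. Haaland: 1/√f = -1.8 log₁₀[(0.00236/3.7)^1.11 + 6.9/1.275e+04] = -1.8 log₁₀[0.000284 + 0.000541] = 5.55, so f = 0.03247.
Darcy-Weisbach: ΔP = f(L/D)(ρV²/2) = 0.03247·(18.4/0.529)·(1110·0.291²/2) = 0.03247·34.78·47 = 53.07 Pa.
ΔP = 53.07 Pa = 5.31×10^-4 bar.

ΔP ≈ 5.31×10^-4 bar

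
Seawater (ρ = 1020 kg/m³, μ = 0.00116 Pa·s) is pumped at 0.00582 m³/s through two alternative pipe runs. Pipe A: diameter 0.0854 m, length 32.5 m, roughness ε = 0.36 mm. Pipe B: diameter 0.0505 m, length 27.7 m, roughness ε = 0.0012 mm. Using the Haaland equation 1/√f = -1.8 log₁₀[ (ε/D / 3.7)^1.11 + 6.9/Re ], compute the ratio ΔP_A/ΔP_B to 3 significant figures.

Pipe A: V = Q/A = 0.00582/0.005728 = 1.016 m/s; Re = 7.63e+04; ε/D = 0.00422; Haaland → f = 0.03014; ΔP_A = f(L/D)(ρV²/2) = 6039 Pa.
Pipe B: V = Q/A = 0.00582/0.002003 = 2.906 m/s; Re = 1.29e+05; ε/D = 2.38e-05; Haaland → f = 0.01702; ΔP_B = f(L/D)(ρV²/2) = 4.021e+04 Pa.
ΔP_A/ΔP_B = 6039/4.021e+04 = 0.150.

ΔP_A/ΔP_B ≈ 0.150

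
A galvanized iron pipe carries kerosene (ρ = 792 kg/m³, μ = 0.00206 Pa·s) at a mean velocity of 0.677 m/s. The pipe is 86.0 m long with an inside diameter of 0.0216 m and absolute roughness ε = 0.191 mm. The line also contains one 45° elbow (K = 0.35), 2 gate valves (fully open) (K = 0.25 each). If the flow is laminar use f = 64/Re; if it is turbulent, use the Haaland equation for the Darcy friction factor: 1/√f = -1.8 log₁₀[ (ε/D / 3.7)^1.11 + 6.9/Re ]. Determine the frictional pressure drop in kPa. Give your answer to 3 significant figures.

Reynolds number Re = ρVD/μ = 792 · 0.677 · 0.0216 / 0.00206 = 5622.
Re > 4000 → turbulent. Relative roughness ε/D = 0.000191/0.0216 = 0.00884. Haaland: 1/√f = -1.8 log₁₀[(0.00884/3.7)^1.11 + 6.9/5622] = -1.8 log₁₀[0.00123 + 0.00123] = 4.697, so f = 0.04533.
Total minor-loss coefficient ΣK = 1·0.35 + 2·0.25 = 0.85.
ΔP = [f·L/D + ΣK]·(ρV²/2) = [0.04533·86/0.0216 + 0.85]·(792·0.677²/2) = [180.5 + 0.85]·181.5 = 3.291e+04 Pa.
ΔP = 3.291e+04 Pa = 32.9 kPa.

ΔP ≈ 32.9 kPa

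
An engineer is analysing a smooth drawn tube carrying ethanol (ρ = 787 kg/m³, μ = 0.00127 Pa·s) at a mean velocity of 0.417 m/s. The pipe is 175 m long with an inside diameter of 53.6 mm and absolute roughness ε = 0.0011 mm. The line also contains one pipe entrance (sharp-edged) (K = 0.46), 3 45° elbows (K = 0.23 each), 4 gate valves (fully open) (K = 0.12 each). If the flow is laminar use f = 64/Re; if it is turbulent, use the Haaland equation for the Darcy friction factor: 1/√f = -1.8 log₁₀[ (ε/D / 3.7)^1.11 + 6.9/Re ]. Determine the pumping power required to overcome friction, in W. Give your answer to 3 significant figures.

P ≈ 6.06 W

Reynolds number Re = ρVD/μ = 787 · 0.417 · 0.0536 / 0.00127 = 1.385e+04.
Re > 4000 → turbulent. Relative roughness ε/D = 1.1e-06/0.0536 = 2.05e-05. Haaland: 1/√f = -1.8 log₁₀[(2.05e-05/3.7)^1.11 + 6.9/1.385e+04] = -1.8 log₁₀[1.47e-06 + 0.000498] = 5.942, so f = 0.02832.
Total minor-loss coefficient ΣK = 1·0.46 + 3·0.23 + 4·0.12 = 1.63.
ΔP = [f·L/D + ΣK]·(ρV²/2) = [0.02832·175/0.0536 + 1.63]·(787·0.417²/2) = [92.46 + 1.63]·68.43 = 6438 Pa.
Q = V·A = 0.417·0.002256 = 0.0009409 m³/s.
Pumping power P = QΔP = 0.0009409·6438 = 6.058 W = 6.06 W.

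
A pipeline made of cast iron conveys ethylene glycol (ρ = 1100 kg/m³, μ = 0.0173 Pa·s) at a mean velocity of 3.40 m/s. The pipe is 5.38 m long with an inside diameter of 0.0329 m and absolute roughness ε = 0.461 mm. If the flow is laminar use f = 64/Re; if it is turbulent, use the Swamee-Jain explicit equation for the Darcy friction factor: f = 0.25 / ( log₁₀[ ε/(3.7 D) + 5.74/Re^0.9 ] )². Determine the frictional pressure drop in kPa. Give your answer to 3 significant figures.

ΔP ≈ 51.8 kPa

Reynolds number Re = ρVD/μ = 1100 · 3.4 · 0.0329 / 0.0173 = 7112.
Re > 4000 → turbulent. Relative roughness ε/D = 0.000461/0.0329 = 0.014. Swamee-Jain: f = 0.25/(log₁₀[0.014/3.7 + 5.74/7112^0.9])² = 0.25/(log₁₀[0.00379 + 0.00196])² = 0.25/(-2.241)² = 0.0498.
Darcy-Weisbach: ΔP = f(L/D)(ρV²/2) = 0.0498·(5.38/0.0329)·(1100·3.4²/2) = 0.0498·163.5·6358 = 5.177e+04 Pa.
ΔP = 5.177e+04 Pa = 51.8 kPa.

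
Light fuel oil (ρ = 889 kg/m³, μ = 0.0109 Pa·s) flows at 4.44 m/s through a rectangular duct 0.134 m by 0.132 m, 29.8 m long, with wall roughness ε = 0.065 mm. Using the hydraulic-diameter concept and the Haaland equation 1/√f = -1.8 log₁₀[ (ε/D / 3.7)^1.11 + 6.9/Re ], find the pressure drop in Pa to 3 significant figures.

Hydraulic diameter D_h = 4A/P = 4·(0.134·0.132)/(2·(0.134+0.132)) = 0.07075/0.532 = 0.133 m.
Re = ρVD_h/μ = 889·4.44·0.133/0.0109 = 4.816e+04.
ε/D_h = 6.5e-05/0.133 = 0.000489; Haaland gives 1/√f = -1.8 log₁₀[4.95e-05+0.000143] = 6.687, so f = 0.02236.
ΔP = f(L/D_h)(ρV²/2) = 0.02236·29.8/0.133·8763 = 4.391e+04 Pa.

ΔP ≈ 43900 Pa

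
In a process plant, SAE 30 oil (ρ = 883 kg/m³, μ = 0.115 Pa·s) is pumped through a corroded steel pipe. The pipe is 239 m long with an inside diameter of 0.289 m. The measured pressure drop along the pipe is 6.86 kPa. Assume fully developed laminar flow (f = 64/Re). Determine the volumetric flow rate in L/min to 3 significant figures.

For laminar flow, f = 64/Re with Re = ρVD/μ, so Darcy-Weisbach reduces to ΔP = 32μLV/D². Solving for V: V = ΔP·D²/(32μL) = 6860·(0.289)²/(32·0.115·239) = 0.6514 m/s.
Check: Re = ρVD/μ = 883·0.6514·0.289/0.115 = 1446 < 2300, so the laminar assumption holds.
Q = V·A = 0.6514·(π/4·0.289²) = 0.04273 m³/s = 2560 L/min.

Q ≈ 2560 L/min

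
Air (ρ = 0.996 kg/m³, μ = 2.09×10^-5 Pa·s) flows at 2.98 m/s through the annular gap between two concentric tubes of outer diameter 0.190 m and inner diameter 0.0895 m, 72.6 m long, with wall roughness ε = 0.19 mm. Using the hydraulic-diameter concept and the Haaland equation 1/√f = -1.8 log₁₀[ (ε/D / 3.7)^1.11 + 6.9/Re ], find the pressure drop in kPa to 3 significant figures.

ΔP ≈ 0.0993 kPa

Hydraulic diameter D_h = 4A/P = D_o - D_i = 0.19 - 0.0895 = 0.1005 m.
Re = ρVD_h/μ = 0.996·2.98·0.1005/2.09e-05 = 1.427e+04.
ε/D_h = 0.00019/0.1005 = 0.00189; Haaland gives 1/√f = -1.8 log₁₀[0.000222+0.000483] = 5.673, so f = 0.03107.
ΔP = f(L/D_h)(ρV²/2) = 0.03107·72.6/0.1005·4.422 = 99.28 Pa.
ΔP = 0.0993 kPa.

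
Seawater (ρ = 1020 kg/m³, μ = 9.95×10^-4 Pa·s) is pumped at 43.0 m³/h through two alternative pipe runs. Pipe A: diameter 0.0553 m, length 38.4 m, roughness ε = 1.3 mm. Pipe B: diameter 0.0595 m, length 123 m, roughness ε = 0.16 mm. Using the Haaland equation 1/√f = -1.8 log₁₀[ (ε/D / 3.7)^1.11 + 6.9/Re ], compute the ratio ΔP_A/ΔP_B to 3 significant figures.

Pipe A: V = Q/A = 0.01194/0.002402 = 4.973 m/s; Re = 2.819e+05; ε/D = 0.0235; Haaland → f = 0.05202; ΔP_A = f(L/D)(ρV²/2) = 4.556e+05 Pa.
Pipe B: V = Q/A = 0.01194/0.002781 = 4.296 m/s; Re = 2.62e+05; ε/D = 0.00269; Haaland → f = 0.02593; ΔP_B = f(L/D)(ρV²/2) = 5.044e+05 Pa.
ΔP_A/ΔP_B = 4.556e+05/5.044e+05 = 0.903.

ΔP_A/ΔP_B ≈ 0.903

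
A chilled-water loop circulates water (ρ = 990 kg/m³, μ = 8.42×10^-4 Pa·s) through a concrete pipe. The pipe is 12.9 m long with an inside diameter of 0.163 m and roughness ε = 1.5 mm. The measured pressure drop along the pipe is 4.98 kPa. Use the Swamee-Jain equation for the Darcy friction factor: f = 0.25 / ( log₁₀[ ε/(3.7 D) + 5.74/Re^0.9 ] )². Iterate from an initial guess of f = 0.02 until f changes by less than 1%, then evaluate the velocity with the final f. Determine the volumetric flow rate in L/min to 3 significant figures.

Q ≈ 2320 L/min

Rearranging Darcy-Weisbach: V = √(2·ΔP·D/(f·L·ρ)). With ε/D = 0.0015/0.163 = 0.0092, iterate starting from f = 0.02:
  f = 0.02 → V = √(2·4980·0.163/(0.02·12.9·990)) = 2.521 m/s; Re = ρVD/μ = 4.832e+05; f → 0.03708
  f = 0.03708 → V = 1.852 m/s; Re = 3.549e+05; f → 0.03715
Converged (Δf/f < 1%). With the final f = 0.03715: V = √(2·4980·0.163/(0.03715·12.9·990)) = 1.85 m/s.
Q = V·A = 1.85·(π/4·0.163²) = 0.0386 m³/s = 2320 L/min.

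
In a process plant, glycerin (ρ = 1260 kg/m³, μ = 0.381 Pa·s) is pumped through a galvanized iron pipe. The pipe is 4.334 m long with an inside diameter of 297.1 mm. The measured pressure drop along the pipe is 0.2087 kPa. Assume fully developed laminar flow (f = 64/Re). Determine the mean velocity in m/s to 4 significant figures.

V ≈ 0.3486 m/s

For laminar flow, f = 64/Re with Re = ρVD/μ, so Darcy-Weisbach reduces to ΔP = 32μLV/D². Solving for V: V = ΔP·D²/(32μL) = 208.7·(0.2971)²/(32·0.381·4.334) = 0.3486 m/s.
Check: Re = ρVD/μ = 1260·0.3486·0.2971/0.381 = 342.5 < 2300, so the laminar assumption holds.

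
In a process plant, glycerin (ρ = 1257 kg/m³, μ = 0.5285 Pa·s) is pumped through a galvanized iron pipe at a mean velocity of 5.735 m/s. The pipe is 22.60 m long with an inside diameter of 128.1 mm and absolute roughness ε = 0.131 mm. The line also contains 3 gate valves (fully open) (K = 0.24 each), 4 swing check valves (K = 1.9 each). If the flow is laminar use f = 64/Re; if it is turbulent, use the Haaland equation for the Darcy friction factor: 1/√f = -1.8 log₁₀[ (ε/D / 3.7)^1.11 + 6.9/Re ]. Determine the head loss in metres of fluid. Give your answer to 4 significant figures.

h_f ≈ 24.78 m

Reynolds number Re = ρVD/μ = 1257 · 5.735 · 0.1281 / 0.528 = 1747.
Re < 2300 → laminar flow, so f = 64/Re = 64/1747 = 0.03663 (the turbulent correlation is not needed).
Total minor-loss coefficient ΣK = 3·0.24 + 4·1.9 = 8.32.
ΔP = [f·L/D + ΣK]·(ρV²/2) = [0.03663·22.6/0.1281 + 8.32]·(1257·5.735²/2) = [6.462 + 8.32]·2.067e+04 = 3.056e+05 Pa.
Head loss h_f = ΔP/(ρg) = 3.056e+05/(1257·9.81) = 24.78 m.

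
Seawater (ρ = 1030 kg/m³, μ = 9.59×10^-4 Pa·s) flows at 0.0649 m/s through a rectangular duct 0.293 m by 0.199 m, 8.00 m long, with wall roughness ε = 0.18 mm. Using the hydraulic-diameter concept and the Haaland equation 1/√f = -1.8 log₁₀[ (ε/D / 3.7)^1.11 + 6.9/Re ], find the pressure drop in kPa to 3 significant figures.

Hydraulic diameter D_h = 4A/P = 4·(0.293·0.199)/(2·(0.293+0.199)) = 0.2332/0.984 = 0.237 m.
Re = ρVD_h/μ = 1030·0.0649·0.237/0.000959 = 1.652e+04.
ε/D_h = 0.00018/0.237 = 0.000759; Haaland gives 1/√f = -1.8 log₁₀[8.07e-05+0.000418] = 5.945, so f = 0.0283.
ΔP = f(L/D_h)(ρV²/2) = 0.0283·8/0.237·2.169 = 2.072 Pa.
ΔP = 0.00207 kPa.

ΔP ≈ 0.00207 kPa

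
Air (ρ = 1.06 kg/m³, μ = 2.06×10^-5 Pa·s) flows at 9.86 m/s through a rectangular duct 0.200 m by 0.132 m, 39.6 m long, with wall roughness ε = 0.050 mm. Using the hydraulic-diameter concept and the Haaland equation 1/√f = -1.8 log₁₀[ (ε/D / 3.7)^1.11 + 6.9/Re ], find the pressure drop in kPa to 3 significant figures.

Hydraulic diameter D_h = 4A/P = 4·(0.2·0.132)/(2·(0.2+0.132)) = 0.1056/0.664 = 0.159 m.
Re = ρVD_h/μ = 1.06·9.86·0.159/2.06e-05 = 8.069e+04.
ε/D_h = 5e-05/0.159 = 0.000314; Haaland gives 1/√f = -1.8 log₁₀[3.03e-05+8.55e-05] = 7.085, so f = 0.01992.
ΔP = f(L/D_h)(ρV²/2) = 0.01992·39.6/0.159·51.53 = 255.6 Pa.
ΔP = 0.256 kPa.

ΔP ≈ 0.256 kPa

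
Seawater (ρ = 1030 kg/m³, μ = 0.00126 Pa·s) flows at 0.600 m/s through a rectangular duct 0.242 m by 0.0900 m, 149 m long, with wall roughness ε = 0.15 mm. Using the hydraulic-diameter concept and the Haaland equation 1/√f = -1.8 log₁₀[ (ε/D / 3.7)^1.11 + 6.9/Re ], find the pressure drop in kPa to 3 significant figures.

ΔP ≈ 4.93 kPa

Hydraulic diameter D_h = 4A/P = 4·(0.242·0.09)/(2·(0.242+0.09)) = 0.08712/0.664 = 0.1312 m.
Re = ρVD_h/μ = 1030·0.6·0.1312/0.00126 = 6.435e+04.
ε/D_h = 0.00015/0.1312 = 0.00114; Haaland gives 1/√f = -1.8 log₁₀[0.000127+0.000107] = 6.535, so f = 0.02342.
ΔP = f(L/D_h)(ρV²/2) = 0.02342·149/0.1312·185.4 = 4931 Pa.
ΔP = 4.93 kPa.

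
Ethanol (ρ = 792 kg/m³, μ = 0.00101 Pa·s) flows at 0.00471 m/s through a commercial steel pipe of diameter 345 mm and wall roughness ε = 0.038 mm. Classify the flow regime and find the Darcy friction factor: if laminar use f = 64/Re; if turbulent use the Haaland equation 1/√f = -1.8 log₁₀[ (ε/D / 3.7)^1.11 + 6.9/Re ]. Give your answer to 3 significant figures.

Re = ρVD/μ = 792·0.00471·0.345/0.00101 = 1274.
Re < 2300 → laminar, so f = 64/Re = 0.05023 (roughness is irrelevant in laminar flow).

f ≈ 0.0502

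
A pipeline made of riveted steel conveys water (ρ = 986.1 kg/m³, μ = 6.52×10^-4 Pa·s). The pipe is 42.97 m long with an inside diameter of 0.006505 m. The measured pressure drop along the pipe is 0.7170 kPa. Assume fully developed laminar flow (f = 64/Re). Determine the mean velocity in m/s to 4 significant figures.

V ≈ 0.03384 m/s

For laminar flow, f = 64/Re with Re = ρVD/μ, so Darcy-Weisbach reduces to ΔP = 32μLV/D². Solving for V: V = ΔP·D²/(32μL) = 717·(0.006505)²/(32·0.000652·42.97) = 0.03384 m/s.
Check: Re = ρVD/μ = 986.1·0.03384·0.006505/0.000652 = 332.9 < 2300, so the laminar assumption holds.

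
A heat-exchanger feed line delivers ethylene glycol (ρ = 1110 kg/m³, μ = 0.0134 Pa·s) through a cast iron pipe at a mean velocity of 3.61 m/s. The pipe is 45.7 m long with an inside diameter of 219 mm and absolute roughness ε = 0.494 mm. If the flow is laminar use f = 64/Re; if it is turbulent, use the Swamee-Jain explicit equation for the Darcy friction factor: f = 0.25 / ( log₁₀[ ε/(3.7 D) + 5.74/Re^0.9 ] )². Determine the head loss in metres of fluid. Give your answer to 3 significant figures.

Reynolds number Re = ρVD/μ = 1110 · 3.61 · 0.219 / 0.0134 = 6.549e+04.
Re > 4000 → turbulent. Relative roughness ε/D = 0.000494/0.219 = 0.00226. Swamee-Jain: f = 0.25/(log₁₀[0.00226/3.7 + 5.74/6.549e+04^0.9])² = 0.25/(log₁₀[0.00061 + 0.000266])² = 0.25/(-3.058)² = 0.02674.
Darcy-Weisbach: ΔP = f(L/D)(ρV²/2) = 0.02674·(45.7/0.219)·(1110·3.61²/2) = 0.02674·208.7·7233 = 4.035e+04 Pa.
Head loss h_f = ΔP/(ρg) = 4.035e+04/(1110·9.81) = 3.71 m.

h_f ≈ 3.71 m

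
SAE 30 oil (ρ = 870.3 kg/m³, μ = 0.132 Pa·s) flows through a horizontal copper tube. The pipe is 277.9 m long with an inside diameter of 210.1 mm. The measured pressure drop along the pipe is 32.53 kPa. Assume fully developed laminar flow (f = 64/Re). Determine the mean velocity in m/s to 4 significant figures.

For laminar flow, f = 64/Re with Re = ρVD/μ, so Darcy-Weisbach reduces to ΔP = 32μLV/D². Solving for V: V = ΔP·D²/(32μL) = 3.253e+04·(0.2101)²/(32·0.132·277.9) = 1.223 m/s.
Check: Re = ρVD/μ = 870.3·1.223·0.2101/0.132 = 1695 < 2300, so the laminar assumption holds.

V ≈ 1.223 m/s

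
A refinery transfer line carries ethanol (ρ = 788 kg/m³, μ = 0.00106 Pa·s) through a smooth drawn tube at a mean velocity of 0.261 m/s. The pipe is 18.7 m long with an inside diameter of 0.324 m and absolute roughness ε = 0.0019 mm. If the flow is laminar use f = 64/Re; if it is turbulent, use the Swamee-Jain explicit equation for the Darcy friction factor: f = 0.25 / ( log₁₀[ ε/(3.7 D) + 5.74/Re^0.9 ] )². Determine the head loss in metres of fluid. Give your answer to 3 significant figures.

Reynolds number Re = ρVD/μ = 788 · 0.261 · 0.324 / 0.00106 = 6.286e+04.
Re > 4000 → turbulent. Relative roughness ε/D = 1.9e-06/0.324 = 5.86e-06. Swamee-Jain: f = 0.25/(log₁₀[5.86e-06/3.7 + 5.74/6.286e+04^0.9])² = 0.25/(log₁₀[1.58e-06 + 0.000276])² = 0.25/(-3.557)² = 0.01976.
Darcy-Weisbach: ΔP = f(L/D)(ρV²/2) = 0.01976·(18.7/0.324)·(788·0.261²/2) = 0.01976·57.72·26.84 = 30.61 Pa.
Head loss h_f = ΔP/(ρg) = 30.61/(788·9.81) = 0.00396 m.

h_f ≈ 0.00396 m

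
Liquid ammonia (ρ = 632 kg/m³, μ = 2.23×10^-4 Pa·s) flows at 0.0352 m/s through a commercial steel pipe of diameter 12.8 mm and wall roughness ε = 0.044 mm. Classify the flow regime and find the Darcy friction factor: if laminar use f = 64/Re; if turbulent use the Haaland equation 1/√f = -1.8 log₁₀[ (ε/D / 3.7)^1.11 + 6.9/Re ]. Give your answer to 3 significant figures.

f ≈ 0.0501

Re = ρVD/μ = 632·0.0352·0.0128/0.000223 = 1277.
Re < 2300 → laminar, so f = 64/Re = 0.05012 (roughness is irrelevant in laminar flow).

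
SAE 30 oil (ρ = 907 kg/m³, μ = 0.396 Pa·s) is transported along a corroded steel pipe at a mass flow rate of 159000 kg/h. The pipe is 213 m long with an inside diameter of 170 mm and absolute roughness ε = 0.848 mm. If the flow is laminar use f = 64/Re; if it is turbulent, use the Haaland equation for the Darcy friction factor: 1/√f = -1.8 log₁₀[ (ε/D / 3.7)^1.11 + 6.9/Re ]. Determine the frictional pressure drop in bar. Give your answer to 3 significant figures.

ṁ = 159000 kg/h = 159000/3600 = 44.17 kg/s.
A = πD²/4 = π(0.17)²/4 = 0.0227 m²; mean velocity V = ṁ/(ρA) = 44.17/(907 · 0.0227) = 2.145 m/s.
Reynolds number Re = ρVD/μ = 907 · 2.145 · 0.17 / 0.396 = 835.3.
Re < 2300 → laminar flow, so f = 64/Re = 64/835.3 = 0.07662 (the turbulent correlation is not needed).
Darcy-Weisbach: ΔP = f(L/D)(ρV²/2) = 0.07662·(213/0.17)·(907·2.145²/2) = 0.07662·1253·2087 = 2.004e+05 Pa.
ΔP = 2.004e+05 Pa = 2.00 bar.

ΔP ≈ 2.00 bar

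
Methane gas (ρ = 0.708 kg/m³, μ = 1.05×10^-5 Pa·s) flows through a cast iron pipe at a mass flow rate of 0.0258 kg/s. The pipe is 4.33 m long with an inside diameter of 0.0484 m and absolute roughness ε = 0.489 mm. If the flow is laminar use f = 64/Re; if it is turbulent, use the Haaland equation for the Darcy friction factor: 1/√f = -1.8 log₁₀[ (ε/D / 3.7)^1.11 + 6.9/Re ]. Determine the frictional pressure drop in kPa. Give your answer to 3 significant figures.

A = πD²/4 = π(0.0484)²/4 = 0.00184 m²; mean velocity V = ṁ/(ρA) = 0.0258/(0.708 · 0.00184) = 19.81 m/s.
Reynolds number Re = ρVD/μ = 0.708 · 19.81 · 0.0484 / 1.05e-05 = 6.464e+04.
Re > 4000 → turbulent. Relative roughness ε/D = 0.000489/0.0484 = 0.0101. Haaland: 1/√f = -1.8 log₁₀[(0.0101/3.7)^1.11 + 6.9/6.464e+04] = -1.8 log₁₀[0.00143 + 0.000107] = 5.066, so f = 0.03897.
Darcy-Weisbach: ΔP = f(L/D)(ρV²/2) = 0.03897·(4.33/0.0484)·(0.708·19.81²/2) = 0.03897·89.46·138.9 = 484.1 Pa.
ΔP = 484.1 Pa = 0.484 kPa.

ΔP ≈ 0.484 kPa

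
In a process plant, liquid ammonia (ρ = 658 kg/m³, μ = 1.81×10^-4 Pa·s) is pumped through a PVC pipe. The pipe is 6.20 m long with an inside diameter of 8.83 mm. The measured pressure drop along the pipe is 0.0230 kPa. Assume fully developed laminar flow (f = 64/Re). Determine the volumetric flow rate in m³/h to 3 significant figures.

Q ≈ 0.0110 m³/h

For laminar flow, f = 64/Re with Re = ρVD/μ, so Darcy-Weisbach reduces to ΔP = 32μLV/D². Solving for V: V = ΔP·D²/(32μL) = 23·(0.00883)²/(32·0.000181·6.2) = 0.04994 m/s.
Check: Re = ρVD/μ = 658·0.04994·0.00883/0.000181 = 1603 < 2300, so the laminar assumption holds.
Q = V·A = 0.04994·(π/4·0.00883²) = 3.058e-06 m³/s = 0.0110 m³/h.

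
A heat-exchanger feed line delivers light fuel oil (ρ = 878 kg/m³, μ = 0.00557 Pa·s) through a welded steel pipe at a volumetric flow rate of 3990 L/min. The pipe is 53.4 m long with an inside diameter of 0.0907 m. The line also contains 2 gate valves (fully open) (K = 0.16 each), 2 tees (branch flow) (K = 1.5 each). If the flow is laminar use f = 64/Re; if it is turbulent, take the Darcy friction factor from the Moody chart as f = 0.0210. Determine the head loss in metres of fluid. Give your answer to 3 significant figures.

Q = 3990 L/min = 3990/60000 = 0.0665 m³/s.
Cross-sectional area A = πD²/4 = π(0.0907)²/4 = 0.006461 m²; mean velocity V = Q/A = 0.0665/0.006461 = 10.29 m/s.
Reynolds number Re = ρVD/μ = 878 · 10.29 · 0.0907 / 0.00557 = 1.472e+05.
Re > 4000 → turbulent; use the Moody-chart value f = 0.0210.
Total minor-loss coefficient ΣK = 2·0.16 + 2·1.5 = 3.32.
ΔP = [f·L/D + ΣK]·(ρV²/2) = [0.021·53.4/0.0907 + 3.32]·(878·10.29²/2) = [12.36 + 3.32]·4.65e+04 = 7.294e+05 Pa.
Head loss h_f = ΔP/(ρg) = 7.294e+05/(878·9.81) = 84.7 m.

h_f ≈ 84.7 m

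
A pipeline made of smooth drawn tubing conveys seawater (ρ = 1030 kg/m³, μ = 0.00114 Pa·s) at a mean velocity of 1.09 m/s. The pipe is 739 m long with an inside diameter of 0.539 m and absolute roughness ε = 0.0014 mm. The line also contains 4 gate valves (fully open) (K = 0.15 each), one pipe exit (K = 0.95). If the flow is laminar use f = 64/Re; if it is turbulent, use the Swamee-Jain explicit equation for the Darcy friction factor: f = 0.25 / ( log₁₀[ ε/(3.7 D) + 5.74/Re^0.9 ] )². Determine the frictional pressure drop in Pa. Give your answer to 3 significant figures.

Reynolds number Re = ρVD/μ = 1030 · 1.09 · 0.539 / 0.00114 = 5.308e+05.
Re > 4000 → turbulent. Relative roughness ε/D = 1.4e-06/0.539 = 2.6e-06. Swamee-Jain: f = 0.25/(log₁₀[2.6e-06/3.7 + 5.74/5.308e+05^0.9])² = 0.25/(log₁₀[7.02e-07 + 4.04e-05])² = 0.25/(-4.386)² = 0.013.
Total minor-loss coefficient ΣK = 4·0.15 + 1·0.95 = 1.55.
ΔP = [f·L/D + ΣK]·(ρV²/2) = [0.013·739/0.539 + 1.55]·(1030·1.09²/2) = [17.82 + 1.55]·611.9 = 1.185e+04 Pa.

ΔP ≈ 11900 Pa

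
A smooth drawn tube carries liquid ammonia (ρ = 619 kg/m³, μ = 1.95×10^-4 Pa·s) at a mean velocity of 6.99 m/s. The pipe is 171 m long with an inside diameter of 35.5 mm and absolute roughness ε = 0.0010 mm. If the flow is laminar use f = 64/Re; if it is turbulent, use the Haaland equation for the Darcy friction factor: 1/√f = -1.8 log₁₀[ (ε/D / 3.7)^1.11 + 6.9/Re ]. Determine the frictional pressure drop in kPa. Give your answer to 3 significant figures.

ΔP ≈ 912 kPa

Reynolds number Re = ρVD/μ = 619 · 6.99 · 0.0355 / 0.000195 = 7.877e+05.
Re > 4000 → turbulent. Relative roughness ε/D = 1e-06/0.0355 = 2.82e-05. Haaland: 1/√f = -1.8 log₁₀[(2.82e-05/3.7)^1.11 + 6.9/7.877e+05] = -1.8 log₁₀[2.08e-06 + 8.76e-06] = 8.937, so f = 0.01252.
Darcy-Weisbach: ΔP = f(L/D)(ρV²/2) = 0.01252·(171/0.0355)·(619·6.99²/2) = 0.01252·4817·1.512e+04 = 9.12e+05 Pa.
ΔP = 9.12e+05 Pa = 912 kPa.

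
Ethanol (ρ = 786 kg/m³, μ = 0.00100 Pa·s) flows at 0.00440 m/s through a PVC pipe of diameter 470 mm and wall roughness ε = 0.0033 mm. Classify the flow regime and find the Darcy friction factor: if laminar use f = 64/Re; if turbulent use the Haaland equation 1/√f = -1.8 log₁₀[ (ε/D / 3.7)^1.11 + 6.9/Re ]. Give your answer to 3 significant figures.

f ≈ 0.0394

Re = ρVD/μ = 786·0.0044·0.47/0.001 = 1625.
Re < 2300 → laminar, so f = 64/Re = 0.03937 (roughness is irrelevant in laminar flow).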